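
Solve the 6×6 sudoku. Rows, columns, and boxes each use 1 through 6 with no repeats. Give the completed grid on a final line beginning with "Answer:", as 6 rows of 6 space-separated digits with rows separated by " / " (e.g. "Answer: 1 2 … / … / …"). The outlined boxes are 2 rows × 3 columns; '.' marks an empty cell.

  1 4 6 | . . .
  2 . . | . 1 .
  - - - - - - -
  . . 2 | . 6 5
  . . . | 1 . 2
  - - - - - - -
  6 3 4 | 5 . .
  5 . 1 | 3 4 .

Step 1. [r2c6∈{3,4,6}] r2c6 is the only open cell in col 6 admitting 4 ⇒ r2c6=4.
Step 2. [r3c1∈{3,4}] r3c1 is the only open cell in row 3 admitting 3, so r3c1=3.
Step 3. [r1c5∈{2,3,5}] row 1 places 5 nowhere but r1c5 ⇒ r1c5=5.
Step 4. [r2c2∈{5}] nothing but 5 survives at r2c2, so r2c2=5.
Step 5. [r2c3∈{3}] r2c3 has the single candidate 3 ⇒ r2c3=3.
Step 6. [r6c6∈{6}] nothing but 6 survives at r6c6, so r6c6=6.
Step 7. [r5c6∈{1}] nothing but 1 survives at r5c6, so r5c6=1.
Step 8. [r4c5∈{3}] r4c5 is down to just 3. So r4c5=3.
Step 9. [r2c4∈{6}] r2c4 is down to just 6, so r2c4=6.
Step 10. [r5c5∈{2}] nothing but 2 survives at r5c5 ⇒ r5c5=2.
Step 11. [r4c2∈{6}] nothing but 6 survives at r4c2. So r4c2=6.
Step 12. [r1c6∈{3}] r1c6 is down to just 3, so r1c6=3.
Step 13. [r4c1∈{4}] r4c1 has the single candidate 4, so r4c1=4.
Step 14. [r3c4∈{4}] r3c4 is down to just 4 ⇒ r3c4=4.
Step 15. [r6c2∈{2}] r6c2 has the single candidate 2 ⇒ r6c2=2.
Step 16. [r3c2∈{1}] nothing but 1 survives at r3c2 ⇒ r3c2=1.
Step 17. [r1c4∈{2}] only 2 remains possible at r1c4. So r1c4=2.
Step 18. [r4c3∈{5}] nothing but 5 survives at r4c3, so r4c3=5.

Answer: 1 4 6 2 5 3 / 2 5 3 6 1 4 / 3 1 2 4 6 5 / 4 6 5 1 3 2 / 6 3 4 5 2 1 / 5 2 1 3 4 6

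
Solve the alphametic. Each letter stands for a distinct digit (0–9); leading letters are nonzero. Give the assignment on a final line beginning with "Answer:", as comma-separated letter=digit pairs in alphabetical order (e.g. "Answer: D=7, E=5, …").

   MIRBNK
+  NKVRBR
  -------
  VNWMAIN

Step 1. [V] V is the leading digit of a 7-digit sum of two 6-digit numbers; the final carry is exactly 1 ⇒ V=1.
Step 2. [col 1: K + R ≡ N (mod 10)] no forcing yet in column 1 (carry-in 0); R=7 is free and consistent — try it ⇒ R=7.
Step 3. [col 1: K + R ≡ N (mod 10)] no forcing yet in column 1 (carry-in 0); K=8 is free and consistent — try it, so K=8.
Step 4. [col 1: K + R ≡ N (mod 10)] column 1: given K=8, R=7, carry-in 0, and digits 1,7,8 already taken and all letters distinct, K+R≡N (mod 10) forces N=5. So N=5.
Step 5. [col 2: N + B ≡ I (mod 10)] several values work for B in column 2 (N + B ≡ I (mod 10), carry-in 1); try B=6, so B=6.
Step 6. [col 2: N + B ≡ I (mod 10)] column 2 reads N+B+carry(1)=I with N=5, B=6; with digits 1,5,6,7,8 already taken and all letters distinct, the only value for I is 2, so I=2.
Step 7. [col 3: B + R ≡ A (mod 10)] column 3 reads B+R+carry(1)=A with B=6, R=7; with digits 1,2,5,6,7,8 already taken and all letters distinct, the only value for A is 4, so A=4.
Step 8. [col 4: R + V ≡ M (mod 10)] from column 4 (R=7, V=1, carry-in 1, digits 1,2,4,5,6,7,8 already taken and all letters distinct): M must equal 9, so M=9.
Step 9. [col 5: I + K ≡ W (mod 10)] from column 5 (I=2, K=8, carry-in 0, digits 1,2,4,5,6,7,8,9 already taken and all letters distinct): W must equal 0, so W=0.

Answer: A=4, B=6, I=2, K=8, M=9, N=5, R=7, V=1, W=0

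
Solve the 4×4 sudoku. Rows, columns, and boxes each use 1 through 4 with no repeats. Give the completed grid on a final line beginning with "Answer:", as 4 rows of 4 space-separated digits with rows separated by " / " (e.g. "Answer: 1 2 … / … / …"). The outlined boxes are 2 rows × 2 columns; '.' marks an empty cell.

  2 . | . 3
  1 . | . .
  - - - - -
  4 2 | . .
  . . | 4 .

Step 1. [r4c2∈{1,3}] col 2 places 1 nowhere but r4c2. So r4c2=1.
Step 2. [r2c4∈{2,4}] in col 4, 4 fits only at r2c4. So r2c4=4.
Step 3. [r3c4∈{1}] nothing but 1 survives at r3c4. So r3c4=1.
Step 4. [r2c2∈{3}] only 3 remains possible at r2c2, so r2c2=3.
Step 5. [r4c1∈{3}] r4c1 is down to just 3 ⇒ r4c1=3.
Step 6. [r1c3∈{1}] r1c3's peers cover all but 1, so r1c3=1.
Step 7. [r1c2∈{4}] r1c2 is down to just 4 ⇒ r1c2=4.
Step 8. [r3c3∈{3}] r3c3's peers cover all but 3 ⇒ r3c3=3.
Step 9. [r4c4∈{2}] nothing but 2 survives at r4c4, so r4c4=2.
Step 10. [r2c3∈{2}] r2c3's peers cover all but 2, so r2c3=2.

Answer: 2 4 1 3 / 1 3 2 4 / 4 2 3 1 / 3 1 4 2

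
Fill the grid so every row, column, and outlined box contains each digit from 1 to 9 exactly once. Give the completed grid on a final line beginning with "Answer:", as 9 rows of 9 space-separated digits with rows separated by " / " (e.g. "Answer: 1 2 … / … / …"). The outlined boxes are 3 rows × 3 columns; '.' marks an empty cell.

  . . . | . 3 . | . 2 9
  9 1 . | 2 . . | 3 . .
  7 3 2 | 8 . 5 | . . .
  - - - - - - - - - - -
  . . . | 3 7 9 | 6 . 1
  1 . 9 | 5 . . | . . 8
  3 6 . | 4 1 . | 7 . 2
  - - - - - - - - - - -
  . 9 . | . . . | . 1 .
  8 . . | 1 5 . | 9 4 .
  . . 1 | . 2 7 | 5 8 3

Step 1. [r7c4∈{6}] r7c4's peers cover all but 6 ⇒ r7c4=6.
Step 2. [r2c3∈{4,5,6,8}] in row 2, 8 fits only at r2c3, so r2c3=8.
Step 3. [r6c3∈{5}] r6c3's peers cover all but 5, so r6c3=5.
Step 4. [r9c2∈{4}] nothing but 4 survives at r9c2 ⇒ r9c2=4.
Step 5. [r3c8∈{6}] r3c8 has the single candidate 6, so r3c8=6.
Step 6. [r3c9∈{4}] only 4 remains possible at r3c9 ⇒ r3c9=4.
Step 7. [r8c2∈{2,7}] in row 8, 2 fits only at r8c2. So r8c2=2.
Step 8. [r1c6∈{1,4,6}] across col 6, 1 lands solely at r1c6, so r1c6=1.
Step 9. [r7c9∈{7}] only 7 remains possible at r7c9 ⇒ r7c9=7.
Step 10. [r5c5∈{6}] only 6 remains possible at r5c5, so r5c5=6.
Step 11. [r4c3∈{4}] r4c3 is down to just 4, so r4c3=4.
Step 12. [r1c1∈{4,5,6}] r1c1 is the only open cell in row 1 admitting 4. So r1c1=4.
Step 13. [r7c5∈{4,8}] in col 5, 8 fits only at r7c5. So r7c5=8.
Step 14. [r8c3∈{3,6,7}] in row 8, 7 fits only at r8c3, so r8c3=7.
Step 15. [r7c6∈{3,4}] in row 7, 4 fits only at r7c6 ⇒ r7c6=4.
Step 16. [r4c8∈{5}] r4c8 has the single candidate 5. So r4c8=5.
Step 17. [r5c7∈{4}] r5c7 has the single candidate 4. So r5c7=4.
Step 18. [r2c8∈{7}] r2c8's peers cover all but 7 ⇒ r2c8=7.
Step 19. [r2c6∈{6}] only 6 remains possible at r2c6. So r2c6=6.
Step 20. [r3c5∈{9}] r3c5's peers cover all but 9, so r3c5=9.
Step 21. [r5c8∈{3}] r5c8's peers cover all but 3, so r5c8=3.
Step 22. [r9c4∈{9}] only 9 remains possible at r9c4. So r9c4=9.
Step 23. [r5c2∈{7}] only 7 remains possible at r5c2, so r5c2=7.
Step 24. [r8c6∈{3}] r8c6 is down to just 3 ⇒ r8c6=3.
Step 25. [r1c7∈{8}] only 8 remains possible at r1c7 ⇒ r1c7=8.
Step 26. [r3c7∈{1}] nothing but 1 survives at r3c7, so r3c7=1.
Step 27. [r2c5∈{4}] r2c5 is down to just 4 ⇒ r2c5=4.
Step 28. [r7c3∈{3}] r7c3 is down to just 3, so r7c3=3.
Step 29. [r9c1∈{6}] r9c1's peers cover all but 6 ⇒ r9c1=6.
Step 30. [r1c2∈{5}] only 5 remains possible at r1c2, so r1c2=5.
Step 31. [r4c2∈{8}] nothing but 8 survives at r4c2, so r4c2=8.
Step 32. [r8c9∈{6}] r8c9 is down to just 6 ⇒ r8c9=6.
Step 33. [r1c3∈{6}] r1c3 is down to just 6 ⇒ r1c3=6.
Step 34. [r1c4∈{7}] only 7 remains possible at r1c4 ⇒ r1c4=7.
Step 35. [r5c6∈{2}] nothing but 2 survives at r5c6, so r5c6=2.
Step 36. [r7c1∈{5}] nothing but 5 survives at r7c1, so r7c1=5.
Step 37. [r4c1∈{2}] r4c1's peers cover all but 2, so r4c1=2.
Step 38. [r6c8∈{9}] r6c8's peers cover all but 9, so r6c8=9.
Step 39. [r2c9∈{5}] nothing but 5 survives at r2c9. So r2c9=5.
Step 40. [r7c7∈{2}] r7c7's peers cover all but 2 ⇒ r7c7=2.
Step 41. [r6c6∈{8}] r6c6 is down to just 8 ⇒ r6c6=8.

Answer: 4 5 6 7 3 1 8 2 9 / 9 1 8 2 4 6 3 7 5 / 7 3 2 8 9 5 1 6 4 / 2 8 4 3 7 9 6 5 1 / 1 7 9 5 6 2 4 3 8 / 3 6 5 4 1 8 7 9 2 / 5 9 3 6 8 4 2 1 7 / 8 2 7 1 5 3 9 4 6 / 6 4 1 9 2 7 5 8 3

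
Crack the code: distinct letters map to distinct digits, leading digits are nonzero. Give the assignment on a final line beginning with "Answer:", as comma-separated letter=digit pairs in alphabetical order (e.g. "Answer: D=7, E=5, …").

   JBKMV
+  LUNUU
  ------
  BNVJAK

Step 1. [col 1: V + U ≡ K (mod 10)] column 1 (V + U ≡ K (mod 10), carry-in 0) doesn't pin K yet; pick K=5 and continue ⇒ K=5.
Step 2. [col 1: V + U ≡ K (mod 10)] no forcing yet in column 1 (carry-in 0); U=7 is free and consistent — try it ⇒ U=7.
Step 3. [col 1: V + U ≡ K (mod 10)] from column 1 (U=7, K=5, carry-in 0, digits 5,7 already taken and all letters distinct): V must equal 8 ⇒ V=8.
Step 4. [B] B is the leading digit of a 6-digit sum of two 5-digit numbers; the final carry is exactly 1, so B=1.
Step 5. [col 2: M + U ≡ A (mod 10)] no forcing yet in column 2 (carry-in 1); A=0 is free and consistent — try it. So A=0.
Step 6. [col 2: M + U ≡ A (mod 10)] column 2: given U=7, A=0, carry-in 1, and digits 0,1,5,7,8 already taken and all letters distinct, M+U≡A (mod 10) forces M=2. So M=2.
Step 7. [col 3: K + N ≡ J (mod 10)] column 3: given K=5, carry-in 1, and digits 0,1,2,5,7,8 already taken and all letters distinct, K+N≡J (mod 10) forces J=9. So J=9.
Step 8. [col 3: K + N ≡ J (mod 10)] in column 3 we have K+N≡J with carry-in 1; given K=5, J=9 and digits 0,1,2,5,7,8,9 already taken and all letters distinct, that pins N to 3 ⇒ N=3.
Step 9. [col 5: J + L ≡ N (mod 10)] column 5 reads J+L+carry(0)=N with J=9, N=3; with digits 0,1,2,3,5,7,8,9 already taken and all letters distinct, the only value for L is 4 ⇒ L=4.

Answer: A=0, B=1, J=9, K=5, L=4, M=2, N=3, U=7, V=8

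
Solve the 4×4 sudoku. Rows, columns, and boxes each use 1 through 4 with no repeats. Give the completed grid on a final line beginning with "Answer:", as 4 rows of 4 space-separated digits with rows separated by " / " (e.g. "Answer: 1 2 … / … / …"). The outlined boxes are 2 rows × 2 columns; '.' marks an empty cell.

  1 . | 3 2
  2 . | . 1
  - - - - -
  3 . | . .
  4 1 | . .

Step 1. [r2c3∈{4}] r2c3 is down to just 4, so r2c3=4.
Step 2. [r3c3∈{1,2}] across row 3, 1 lands solely at r3c3. So r3c3=1.
Step 3. [r1c2∈{4}] nothing but 4 survives at r1c2. So r1c2=4.
Step 4. [r3c4∈{4}] r3c4 has the single candidate 4, so r3c4=4.
Step 5. [r4c3∈{2}] r4c3 is down to just 2. So r4c3=2.
Step 6. [r4c4∈{3}] r4c4 is down to just 3, so r4c4=3.
Step 7. [r2c2∈{3}] r2c2's peers cover all but 3, so r2c2=3.
Step 8. [r3c2∈{2}] only 2 remains possible at r3c2. So r3c2=2.

Answer: 1 4 3 2 / 2 3 4 1 / 3 2 1 4 / 4 1 2 3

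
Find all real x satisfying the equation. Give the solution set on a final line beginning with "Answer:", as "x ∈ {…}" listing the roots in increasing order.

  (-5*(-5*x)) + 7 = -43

Step 1. [(-5*(-5*x)) + 7 = -43] the outer +7 inverts by subtracting 7 ⇒ sub: -5*(-5*x) = -50.
Step 2. [-5*(-5*x) = -50] LHS = -5·(…); ÷-5 both sides, so div: -5*x = 10.
Step 3. [-5*x = 10] -5 out front; divide by -5 ⇒ div: x = -2.

Answer: x ∈ {-2}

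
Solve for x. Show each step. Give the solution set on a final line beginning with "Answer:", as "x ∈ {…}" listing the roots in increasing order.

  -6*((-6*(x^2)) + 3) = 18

Step 1. [-6*((-6*(x^2)) + 3) = 18] LHS = -6·(…); ÷-6 both sides. So div: (-6*(x^2)) + 3 = -3.
Step 2. [(-6*(x^2)) + 3 = -3] the outer +3 inverts by subtracting 3 ⇒ sub: -6*(x^2) = -6.
Step 3. [-6*(x^2) = -6] -6·(inner) — divide through by -6, so div: x^2 = 1.
Step 4. [x^2 = 1] √ both sides: 1 ≥ 0 gives two branches, so sqrt: x = 1 or -1.

Answer: x ∈ {-1, 1}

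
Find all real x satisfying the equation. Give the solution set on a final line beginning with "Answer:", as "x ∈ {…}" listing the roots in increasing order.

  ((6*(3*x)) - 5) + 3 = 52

Step 1. [((6*(3*x)) - 5) + 3 = 52] peel the +3: subtract 3 from each side ⇒ sub: (6*(3*x)) - 5 = 49.
Step 2. [(6*(3*x)) - 5 = 49] 5 comes off first (add 5), so sub: 6*(3*x) = 54.
Step 3. [6*(3*x) = 54] leading coefficient 6: divide by 6. So div: 3*x = 9.
Step 4. [3*x = 9] leading coefficient 3: divide by 3, so div: x = 3.

Answer: x ∈ {3}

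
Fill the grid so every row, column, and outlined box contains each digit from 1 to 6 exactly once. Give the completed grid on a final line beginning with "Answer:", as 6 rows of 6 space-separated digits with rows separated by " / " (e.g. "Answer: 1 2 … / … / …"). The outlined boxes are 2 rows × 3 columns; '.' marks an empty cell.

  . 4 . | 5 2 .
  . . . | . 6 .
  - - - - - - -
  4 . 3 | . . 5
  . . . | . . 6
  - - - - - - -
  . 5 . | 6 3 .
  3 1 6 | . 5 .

Step 1. [r1c3∈{1}] r1c3 is down to just 1, so r1c3=1.
Step 2. [r4c2∈{2}] nothing but 2 survives at r4c2. So r4c2=2.
Step 3. [r4c1∈{1,5}] col 1 places 1 nowhere but r4c1. So r4c1=1.
Step 4. [r5c6∈{1,2,4}] across row 5, 1 lands solely at r5c6, so r5c6=1.
Step 5. [r2c4∈{1,3,4}] row 2 places 1 nowhere but r2c4 ⇒ r2c4=1.
Step 6. [r2c6∈{3,4}] in row 2, 4 fits only at r2c6. So r2c6=4.
Step 7. [r6c4∈{2,4}] row 6 places 4 nowhere but r6c4. So r6c4=4.
Step 8. [r5c1∈{2}] r5c1 is down to just 2 ⇒ r5c1=2.
Step 9. [r4c3∈{5}] r4c3 is down to just 5. So r4c3=5.
Step 10. [r4c5∈{4}] only 4 remains possible at r4c5, so r4c5=4.
Step 11. [r4c4∈{3}] nothing but 3 survives at r4c4 ⇒ r4c4=3.
Step 12. [r6c6∈{2}] r6c6 is down to just 2. So r6c6=2.
Step 13. [r1c6∈{3}] r1c6's peers cover all but 3 ⇒ r1c6=3.
Step 14. [r5c3∈{4}] r5c3 has the single candidate 4 ⇒ r5c3=4.
Step 15. [r3c5∈{1}] r3c5 has the single candidate 1 ⇒ r3c5=1.
Step 16. [r3c4∈{2}] r3c4 is down to just 2 ⇒ r3c4=2.
Step 17. [r2c3∈{2}] r2c3 has the single candidate 2 ⇒ r2c3=2.
Step 18. [r2c2∈{3}] r2c2 is down to just 3, so r2c2=3.
Step 19. [r3c2∈{6}] nothing but 6 survives at r3c2 ⇒ r3c2=6.
Step 20. [r2c1∈{5}] only 5 remains possible at r2c1, so r2c1=5.
Step 21. [r1c1∈{6}] nothing but 6 survives at r1c1 ⇒ r1c1=6.

Answer: 6 4 1 5 2 3 / 5 3 2 1 6 4 / 4 6 3 2 1 5 / 1 2 5 3 4 6 / 2 5 4 6 3 1 / 3 1 6 4 5 2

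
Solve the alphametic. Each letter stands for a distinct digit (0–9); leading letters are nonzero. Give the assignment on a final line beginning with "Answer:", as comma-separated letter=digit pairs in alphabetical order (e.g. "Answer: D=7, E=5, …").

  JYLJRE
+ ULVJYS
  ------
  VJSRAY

Step 1. [col 1: E + S ≡ Y (mod 10)] no forcing yet in column 1 (carry-in 0); S=9 is free and consistent — try it, so S=9.
Step 2. [col 1: E + S ≡ Y (mod 10)] no forcing yet in column 1 (carry-in 0); Y=6 is free and consistent — try it, so Y=6.
Step 3. [col 1: E + S ≡ Y (mod 10)] column 1 reads E+S+carry(0)=Y with S=9, Y=6; with digits 6,9 already taken and all letters distinct, the only value for E is 7. So E=7.
Step 4. [col 2: R + Y ≡ A (mod 10)] column 2 (R + Y ≡ A (mod 10), carry-in 1) doesn't pin R yet; pick R=3 and continue ⇒ R=3.
Step 5. [col 2: R + Y ≡ A (mod 10)] column 2: given R=3, Y=6, carry-in 1, and digits 3,6,7,9 already taken and all letters distinct, R+Y≡A (mod 10) forces A=0 ⇒ A=0.
Step 6. [col 3: J + J ≡ R (mod 10)] column 3 reads J+J+carry(1)=R with R=3; with digits 0,3,6,7,9 already taken and all letters distinct, the only value for J is 1 ⇒ J=1.
Step 7. [col 4: L + V ≡ S (mod 10)] L=5 is one option consistent with column 4 (L + V ≡ S (mod 10), carry-in 0) — take it ⇒ L=5.
Step 8. [col 4: L + V ≡ S (mod 10)] from column 4 (L=5, S=9, carry-in 0, digits 0,1,3,5,6,7,9 already taken and all letters distinct): V must equal 4. So V=4.
Step 9. [col 6: J + U ≡ V (mod 10)] in column 6 we have J+U≡V with carry-in 1; given J=1, V=4 and digits 0,1,3,4,5,6,7,9 already taken and all letters distinct, that pins U to 2 ⇒ U=2.

Answer: A=0, E=7, J=1, L=5, R=3, S=9, U=2, V=4, Y=6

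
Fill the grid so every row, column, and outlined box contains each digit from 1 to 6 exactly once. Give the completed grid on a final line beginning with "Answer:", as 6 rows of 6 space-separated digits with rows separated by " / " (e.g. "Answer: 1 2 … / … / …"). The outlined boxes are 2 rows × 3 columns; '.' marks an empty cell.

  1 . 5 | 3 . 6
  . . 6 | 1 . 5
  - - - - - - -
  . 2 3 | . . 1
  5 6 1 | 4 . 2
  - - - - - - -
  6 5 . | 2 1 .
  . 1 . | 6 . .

Step 1. [r6c1∈{2,3,4}] in box 5, 3 fits only at r6c1, so r6c1=3.
Step 2. [r1c2∈{4}] r1c2 is down to just 4. So r1c2=4.
Step 3. [r6c6∈{4}] nothing but 4 survives at r6c6 ⇒ r6c6=4.
Step 4. [r2c1∈{2}] only 2 remains possible at r2c1. So r2c1=2.
Step 5. [r3c4∈{5}] r3c4 is down to just 5. So r3c4=5.
Step 6. [r5c3∈{4}] r5c3 is down to just 4, so r5c3=4.
Step 7. [r3c5∈{6}] r3c5's peers cover all but 6, so r3c5=6.
Step 8. [r5c6∈{3}] only 3 remains possible at r5c6, so r5c6=3.
Step 9. [r2c5∈{4}] r2c5 is down to just 4, so r2c5=4.
Step 10. [r2c2∈{3}] r2c2's peers cover all but 3, so r2c2=3.
Step 11. [r6c5∈{5}] only 5 remains possible at r6c5, so r6c5=5.
Step 12. [r6c3∈{2}] r6c3 is down to just 2 ⇒ r6c3=2.
Step 13. [r4c5∈{3}] r4c5 is down to just 3, so r4c5=3.
Step 14. [r1c5∈{2}] nothing but 2 survives at r1c5 ⇒ r1c5=2.
Step 15. [r3c1∈{4}] r3c1 has the single candidate 4. So r3c1=4.

Answer: 1 4 5 3 2 6 / 2 3 6 1 4 5 / 4 2 3 5 6 1 / 5 6 1 4 3 2 / 6 5 4 2 1 3 / 3 1 2 6 5 4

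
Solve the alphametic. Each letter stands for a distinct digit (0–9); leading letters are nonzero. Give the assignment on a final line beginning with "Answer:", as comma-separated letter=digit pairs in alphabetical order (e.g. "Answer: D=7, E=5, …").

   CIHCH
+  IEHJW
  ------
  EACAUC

Step 1. [col 1: H + W ≡ C (mod 10)] H=3 is one option consistent with column 1 (H + W ≡ C (mod 10), carry-in 0) — take it, so H=3.
Step 2. [col 1: H + W ≡ C (mod 10)] column 1 (H + W ≡ C (mod 10), carry-in 0) doesn't pin W yet; pick W=6 and continue ⇒ W=6.
Step 3. [E] adding two 5-digit numbers gives at most 5+1 digits, and here it does — E is that final carry and must be 1 ⇒ E=1.
Step 4. [col 1: H + W ≡ C (mod 10)] in column 1 we have H+W≡C with carry-in 0; given H=3, W=6 and digits 1,3,6 already taken and all letters distinct, that pins C to 9, so C=9.
Step 5. [col 2: C + J ≡ U (mod 10)] several values work for J in column 2 (C + J ≡ U (mod 10), carry-in 0); try J=5. So J=5.
Step 6. [col 2: C + J ≡ U (mod 10)] from column 2 (C=9, J=5, carry-in 0, digits 1,3,5,6,9 already taken and all letters distinct): U must equal 4 ⇒ U=4.
Step 7. [col 3: H + H ≡ A (mod 10)] column 3: given H=3, carry-in 1, and digits 1,3,4,5,6,9 already taken and all letters distinct, H+H≡A (mod 10) forces A=7, so A=7.
Step 8. [col 4: I + E ≡ C (mod 10)] column 4 reads I+E+carry(0)=C with E=1, C=9; with digits 1,3,4,5,6,7,9 already taken and all letters distinct, the only value for I is 8, so I=8.

Answer: A=7, C=9, E=1, H=3, I=8, J=5, U=4, W=6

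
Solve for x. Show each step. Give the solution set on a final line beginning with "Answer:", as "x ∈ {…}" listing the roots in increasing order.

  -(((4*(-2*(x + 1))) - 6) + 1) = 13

Step 1. [-(((4*(-2*(x + 1))) - 6) + 1) = 13] leading − — multiply by −1 ⇒ neg: ((4*(-2*(x + 1))) - 6) + 1 = -13.
Step 2. [((4*(-2*(x + 1))) - 6) + 1 = -13] 1 comes off first (subtract 1). So sub: (4*(-2*(x + 1))) - 6 = -14.
Step 3. [(4*(-2*(x + 1))) - 6 = -14] the outer -6 inverts by adding 6, so sub: 4*(-2*(x + 1)) = -8.
Step 4. [4*(-2*(x + 1)) = -8] LHS = 4·(…); ÷4 both sides ⇒ div: -2*(x + 1) = -2.
Step 5. [-2*(x + 1) = -2] LHS = -2·(…); ÷-2 both sides. So div: x + 1 = 1.
Step 6. [x + 1 = 1] 1 comes off first (subtract 1). So sub: x = 0.

Answer: x ∈ {0}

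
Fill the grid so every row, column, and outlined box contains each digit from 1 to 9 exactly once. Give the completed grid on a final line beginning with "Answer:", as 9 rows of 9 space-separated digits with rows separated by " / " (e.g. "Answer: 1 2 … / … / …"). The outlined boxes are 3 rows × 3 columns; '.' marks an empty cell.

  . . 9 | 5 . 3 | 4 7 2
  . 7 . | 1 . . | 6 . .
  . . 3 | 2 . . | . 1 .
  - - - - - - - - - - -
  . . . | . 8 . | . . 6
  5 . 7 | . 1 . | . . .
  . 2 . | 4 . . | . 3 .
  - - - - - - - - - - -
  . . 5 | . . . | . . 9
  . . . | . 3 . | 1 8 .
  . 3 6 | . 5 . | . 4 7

Step 1. [r7c5∈{2,4,6,7}] 2 has one home in col 5: r7c5. So r7c5=2.
Step 2. [r3c2∈{4,5,6,8}] across col 2, 5 lands solely at r3c2 ⇒ r3c2=5.
Step 3. [r3c9∈{8}] r3c9 has the single candidate 8 ⇒ r3c9=8.
Step 4. [r2c6∈{4,8,9}] across box 2, 8 lands solely at r2c6. So r2c6=8.
Step 5. [r3c7∈{9}] r3c7 is down to just 9. So r3c7=9.
Step 6. [r1c5∈{6}] r1c5's peers cover all but 6. So r1c5=6.
Step 7. [r5c2∈{4,6,8,9}] r5c2 is the only open cell in col 2 admitting 6. So r5c2=6.
Step 8. [r6c6∈{5,6,7,9}] row 6 places 6 nowhere but r6c6 ⇒ r6c6=6.
Step 9. [r4c6∈{2,5,7,9}] 5 has one home in col 6: r4c6 ⇒ r4c6=5.
Step 10. [r4c1∈{1,3,4,9}] col 1 places 3 nowhere but r4c1, so r4c1=3.
Step 11. [r9c7∈{2}] r9c7 has the single candidate 2, so r9c7=2.
Step 12. [r6c9∈{1,5}] r6c9 is the only open cell in col 9 admitting 1. So r6c9=1.
Step 13. [r8c4∈{6,7,9}] r8c4 is the only open cell in row 8 admitting 6, so r8c4=6.
Step 14. [r4c3∈{1,4}] col 3 places 1 nowhere but r4c3, so r4c3=1.
Step 15. [r4c2∈{4,9}] row 4 places 4 nowhere but r4c2, so r4c2=4.
Step 16. [r6c1∈{8,9}] 9 has one home in box 4: r6c1 ⇒ r6c1=9.
Step 17. [r6c5∈{7}] only 7 remains possible at r6c5. So r6c5=7.
Step 18. [r4c4∈{9}] r4c4 has the single candidate 9 ⇒ r4c4=9.
Step 19. [r7c4∈{7,8}] col 4 places 7 nowhere but r7c4 ⇒ r7c4=7.
Step 20. [r3c5∈{4}] r3c5 has the single candidate 4, so r3c5=4.
Step 21. [r8c1∈{2,4,7}] row 8 places 7 nowhere but r8c1. So r8c1=7.
Step 22. [r9c6∈{1,9}] in row 9, 9 fits only at r9c6 ⇒ r9c6=9.
Step 23. [r9c1∈{1,8}] r9c1 is the only open cell in row 9 admitting 1 ⇒ r9c1=1.
Step 24. [r8c3∈{2,4}] row 8 places 2 nowhere but r8c3, so r8c3=2.
Step 25. [r7c1∈{4,8}] 4 has one home in box 7: r7c1, so r7c1=4.
Step 26. [r1c2∈{1,8}] 1 has one home in row 1: r1c2. So r1c2=1.
Step 27. [r2c8∈{5}] nothing but 5 survives at r2c8, so r2c8=5.
Step 28. [r4c8∈{2}] only 2 remains possible at r4c8 ⇒ r4c8=2.
Step 29. [r6c3∈{8}] r6c3 has the single candidate 8, so r6c3=8.
Step 30. [r8c2∈{9}] r8c2's peers cover all but 9 ⇒ r8c2=9.
Step 31. [r4c7∈{7}] r4c7 has the single candidate 7, so r4c7=7.
Step 32. [r8c6∈{4}] r8c6 has the single candidate 4 ⇒ r8c6=4.
Step 33. [r5c9∈{4}] r5c9 is down to just 4. So r5c9=4.
Step 34. [r5c4∈{3}] only 3 remains possible at r5c4, so r5c4=3.
Step 35. [r9c4∈{8}] nothing but 8 survives at r9c4 ⇒ r9c4=8.
Step 36. [r7c6∈{1}] r7c6 has the single candidate 1 ⇒ r7c6=1.
Step 37. [r2c3∈{4}] r2c3 has the single candidate 4 ⇒ r2c3=4.
Step 38. [r7c2∈{8}] r7c2 has the single candidate 8 ⇒ r7c2=8.
Step 39. [r3c6∈{7}] r3c6's peers cover all but 7. So r3c6=7.
Step 40. [r7c8∈{6}] r7c8 is down to just 6 ⇒ r7c8=6.
Step 41. [r2c9∈{3}] nothing but 3 survives at r2c9. So r2c9=3.
Step 42. [r2c5∈{9}] r2c5's peers cover all but 9, so r2c5=9.
Step 43. [r5c8∈{9}] nothing but 9 survives at r5c8. So r5c8=9.
Step 44. [r5c7∈{8}] nothing but 8 survives at r5c7, so r5c7=8.
Step 45. [r2c1∈{2}] r2c1 is down to just 2, so r2c1=2.
Step 46. [r6c7∈{5}] r6c7 has the single candidate 5 ⇒ r6c7=5.
Step 47. [r1c1∈{8}] nothing but 8 survives at r1c1 ⇒ r1c1=8.
Step 48. [r7c7∈{3}] r7c7 has the single candidate 3, so r7c7=3.
Step 49. [r8c9∈{5}] only 5 remains possible at r8c9 ⇒ r8c9=5.
Step 50. [r3c1∈{6}] r3c1's peers cover all but 6. So r3c1=6.
Step 51. [r5c6∈{2}] r5c6 is down to just 2. So r5c6=2.

Answer: 8 1 9 5 6 3 4 7 2 / 2 7 4 1 9 8 6 5 3 / 6 5 3 2 4 7 9 1 8 / 3 4 1 9 8 5 7 2 6 / 5 6 7 3 1 2 8 9 4 / 9 2 8 4 7 6 5 3 1 / 4 8 5 7 2 1 3 6 9 / 7 9 2 6 3 4 1 8 5 / 1 3 6 8 5 9 2 4 7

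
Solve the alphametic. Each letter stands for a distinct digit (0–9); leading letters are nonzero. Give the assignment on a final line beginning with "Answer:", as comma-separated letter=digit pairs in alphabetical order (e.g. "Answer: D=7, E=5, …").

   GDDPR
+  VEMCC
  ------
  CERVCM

Step 1. [col 1: R + C ≡ M (mod 10)] C=1 is one option consistent with column 1 (R + C ≡ M (mod 10), carry-in 0) — take it. So C=1.
Step 2. [col 1: R + C ≡ M (mod 10)] several values work for M in column 1 (R + C ≡ M (mod 10), carry-in 0); try M=7. So M=7.
Step 3. [col 1: R + C ≡ M (mod 10)] in column 1 we have R+C≡M with carry-in 0; given C=1, M=7 and digits 1,7 already taken and all letters distinct, that pins R to 6. So R=6.
Step 4. [col 2: P + C ≡ C (mod 10)] column 2: given C=1, carry-in 0, and digits 1,6,7 already taken and all letters distinct, P+C≡C (mod 10) forces P=0 ⇒ P=0.
Step 5. [col 3: D + M ≡ V (mod 10)] several values work for D in column 3 (D + M ≡ V (mod 10), carry-in 0); try D=2. So D=2.
Step 6. [col 3: D + M ≡ V (mod 10)] from column 3 (D=2, M=7, carry-in 0, digits 0,1,2,6,7 already taken and all letters distinct): V must equal 9. So V=9.
Step 7. [col 4: D + E ≡ R (mod 10)] column 4 reads D+E+carry(0)=R with D=2, R=6; with digits 0,1,2,6,7,9 already taken and all letters distinct, the only value for E is 4. So E=4.
Step 8. [col 5: G + V ≡ E (mod 10)] column 5: given V=9, E=4, carry-in 0, and digits 0,1,2,4,6,7,9 already taken and all letters distinct, G+V≡E (mod 10) forces G=5 ⇒ G=5.

Answer: C=1, D=2, E=4, G=5, M=7, P=0, R=6, V=9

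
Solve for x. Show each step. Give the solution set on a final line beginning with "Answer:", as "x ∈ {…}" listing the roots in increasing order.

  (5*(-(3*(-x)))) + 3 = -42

Step 1. [(5*(-(3*(-x)))) + 3 = -42] subtract 3: x sits inside (… + 3), so sub: 5*(-(3*(-x))) = -45.
Step 2. [5*(-(3*(-x))) = -45] leading coefficient 5: divide by 5, so div: -(3*(-x)) = -9.
Step 3. [-(3*(-x)) = -9] LHS negated; negate both sides, so neg: 3*(-x) = 9.
Step 4. [3*(-x) = 9] LHS = 3·(…); ÷3 both sides. So div: -x = 3.
Step 5. [-x = 3] flip signs both sides. So neg: x = -3.

Answer: x ∈ {-3}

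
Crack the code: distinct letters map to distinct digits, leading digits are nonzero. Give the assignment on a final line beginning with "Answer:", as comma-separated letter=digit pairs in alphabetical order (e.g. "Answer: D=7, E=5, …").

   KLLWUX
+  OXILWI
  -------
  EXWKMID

Step 1. [col 1: X + I ≡ D (mod 10)] no forcing yet in column 1 (carry-in 0); D=9 is free and consistent — try it ⇒ D=9.
Step 2. [col 1: X + I ≡ D (mod 10)] X=3 is one option consistent with column 1 (X + I ≡ D (mod 10), carry-in 0) — take it ⇒ X=3.
Step 3. [col 1: X + I ≡ D (mod 10)] column 1 reads X+I+carry(0)=D with X=3, D=9; with digits 3,9 already taken and all letters distinct, the only value for I is 6, so I=6.
Step 4. [E] the sum has 7 digits but both addends have 6; that extra leading digit E is the final carry, namely 1. So E=1.
Step 5. [col 2: U + W ≡ I (mod 10)] several values work for U in column 2 (U + W ≡ I (mod 10), carry-in 0); try U=4, so U=4.
Step 6. [col 2: U + W ≡ I (mod 10)] in column 2 we have U+W≡I with carry-in 0; given U=4, I=6 and digits 1,3,4,6,9 already taken and all letters distinct, that pins W to 2 ⇒ W=2.
Step 7. [col 3: W + L ≡ M (mod 10)] several values work for M in column 3 (W + L ≡ M (mod 10), carry-in 0); try M=0. So M=0.
Step 8. [col 3: W + L ≡ M (mod 10)] column 3: given W=2, M=0, carry-in 0, and digits 0,1,2,3,4,6,9 already taken and all letters distinct, W+L≡M (mod 10) forces L=8, so L=8.
Step 9. [col 4: L + I ≡ K (mod 10)] column 4: given L=8, I=6, carry-in 1, and digits 0,1,2,3,4,6,8,9 already taken and all letters distinct, L+I≡K (mod 10) forces K=5 ⇒ K=5.
Step 10. [col 6: K + O ≡ X (mod 10)] from column 6 (K=5, X=3, carry-in 1, digits 0,1,2,3,4,5,6,8,9 already taken and all letters distinct): O must equal 7 ⇒ O=7.

Answer: D=9, E=1, I=6, K=5, L=8, M=0, O=7, U=4, W=2, X=3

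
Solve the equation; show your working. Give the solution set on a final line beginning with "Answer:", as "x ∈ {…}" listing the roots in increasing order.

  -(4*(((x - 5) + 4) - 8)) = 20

Step 1. [-(4*(((x - 5) + 4) - 8)) = 20] leading − — multiply by −1, so neg: 4*(((x - 5) + 4) - 8) = -20.
Step 2. [4*(((x - 5) + 4) - 8) = -20] 4·(inner) — divide through by 4. So div: ((x - 5) + 4) - 8 = -5.
Step 3. [((x - 5) + 4) - 8 = -5] -8 is outermost — add 8 both sides, so sub: (x - 5) + 4 = 3.
Step 4. [(x - 5) + 4 = 3] 4 comes off first (subtract 4) ⇒ sub: x - 5 = -1.
Step 5. [x - 5 = -1] peel the -5: add 5 from each side, so sub: x = 4.

Answer: x ∈ {4}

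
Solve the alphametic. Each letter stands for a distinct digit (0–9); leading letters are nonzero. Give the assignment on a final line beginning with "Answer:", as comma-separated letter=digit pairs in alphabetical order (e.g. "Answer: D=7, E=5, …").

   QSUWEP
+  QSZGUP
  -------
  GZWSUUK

Step 1. [col 1: P + P ≡ K (mod 10)] K=4 is one option consistent with column 1 (P + P ≡ K (mod 10), carry-in 0) — take it, so K=4.
Step 2. [G] G is the leading digit of a 7-digit sum of two 6-digit numbers; the final carry is exactly 1 ⇒ G=1.
Step 3. [col 1: P + P ≡ K (mod 10)] P=7 is one option consistent with column 1 (P + P ≡ K (mod 10), carry-in 0) — take it ⇒ P=7.
Step 4. [col 2: E + U ≡ U (mod 10)] column 2 reads E+U+carry(1)=U with nothing yet; with digits 1,4,7 already taken and all letters distinct, the only value for E is 9. So E=9.
Step 5. [col 2: E + U ≡ U (mod 10)] U=2 is one option consistent with column 2 (E + U ≡ U (mod 10), carry-in 1) — take it ⇒ U=2.
Step 6. [col 3: W + G ≡ U (mod 10)] in column 3 we have W+G≡U with carry-in 1; given G=1, U=2 and digits 1,2,4,7,9 already taken and all letters distinct, that pins W to 0 ⇒ W=0.
Step 7. [col 4: U + Z ≡ S (mod 10)] no forcing yet in column 4 (carry-in 0); Z=3 is free and consistent — try it ⇒ Z=3.
Step 8. [col 4: U + Z ≡ S (mod 10)] column 4 reads U+Z+carry(0)=S with U=2, Z=3; with digits 0,1,2,3,4,7,9 already taken and all letters distinct, the only value for S is 5. So S=5.
Step 9. [col 6: Q + Q ≡ Z (mod 10)] in column 6 we have Q+Q≡Z with carry-in 1; given Z=3 and digits 0,1,2,3,4,5,7,9 already taken and all letters distinct, that pins Q to 6 ⇒ Q=6.

Answer: E=9, G=1, K=4, P=7, Q=6, S=5, U=2, W=0, Z=3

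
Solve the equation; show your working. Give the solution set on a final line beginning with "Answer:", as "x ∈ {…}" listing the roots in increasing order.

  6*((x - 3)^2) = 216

Step 1. [6*((x - 3)^2) = 216] leading coefficient 6: divide by 6 ⇒ div: (x - 3)^2 = 36.
Step 2. [(x - 3)^2 = 36] 36 ≥ 0, LHS is (·)² — take ±√. So sqrt: x - 3 = 6 or -6.
Step 3. [x - 3 = 6 or -6] add 3: x sits inside (… - 3) ⇒ sub: x = 9 or -3.

Answer: x ∈ {-3, 9}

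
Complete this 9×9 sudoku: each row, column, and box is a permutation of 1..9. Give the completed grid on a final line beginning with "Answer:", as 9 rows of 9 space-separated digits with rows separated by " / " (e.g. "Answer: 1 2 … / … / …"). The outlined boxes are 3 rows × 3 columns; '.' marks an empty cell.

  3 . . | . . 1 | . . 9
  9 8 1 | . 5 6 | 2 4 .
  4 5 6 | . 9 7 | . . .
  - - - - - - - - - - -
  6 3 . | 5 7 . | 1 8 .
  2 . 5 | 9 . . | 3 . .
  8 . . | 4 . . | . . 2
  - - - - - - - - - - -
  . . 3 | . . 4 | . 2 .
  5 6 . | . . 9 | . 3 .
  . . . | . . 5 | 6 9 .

Step 1. [r2c9∈{3,7}] r2c9 is the only open cell in row 2 admitting 7 ⇒ r2c9=7.
Step 2. [r3c4∈{2,3,8}] across row 3, 2 lands solely at r3c4 ⇒ r3c4=2.
Step 3. [r1c4∈{8}] r1c4's peers cover all but 8, so r1c4=8.
Step 4. [r8c7∈{4,7,8}] col 7 places 4 nowhere but r8c7, so r8c7=4.
Step 5. [r7c7∈{5,7,8}] box 9 places 7 nowhere but r7c7. So r7c7=7.
Step 6. [r7c1∈{1}] nothing but 1 survives at r7c1 ⇒ r7c1=1.
Step 7. [r9c1∈{7}] r9c1 has the single candidate 7 ⇒ r9c1=7.
Step 8. [r5c9∈{4,6}] 6 has one home in col 9: r5c9 ⇒ r5c9=6.
Step 9. [r5c2∈{1,4,7}] 4 has one home in row 5: r5c2 ⇒ r5c2=4.
Step 10. [r9c2∈{2}] r9c2's peers cover all but 2, so r9c2=2.
Step 11. [r5c5∈{1,8}] in row 5, 1 fits only at r5c5. So r5c5=1.
Step 12. [r6c7∈{5,9}] col 7 places 9 nowhere but r6c7, so r6c7=9.
Step 13. [r6c3∈{7}] only 7 remains possible at r6c3 ⇒ r6c3=7.
Step 14. [r8c3∈{8}] nothing but 8 survives at r8c3, so r8c3=8.
Step 15. [r8c9∈{1}] r8c9 is down to just 1, so r8c9=1.
Step 16. [r9c9∈{8}] nothing but 8 survives at r9c9 ⇒ r9c9=8.
Step 17. [r9c5∈{3}] r9c5 has the single candidate 3, so r9c5=3.
Step 18. [r1c8∈{5,6}] in row 1, 6 fits only at r1c8. So r1c8=6.
Step 19. [r7c5∈{6,8}] across row 7, 8 lands solely at r7c5, so r7c5=8.
Step 20. [r3c8∈{1}] nothing but 1 survives at r3c8 ⇒ r3c8=1.
Step 21. [r4c3∈{9}] r4c3 is down to just 9, so r4c3=9.
Step 22. [r8c5∈{2}] only 2 remains possible at r8c5, so r8c5=2.
Step 23. [r3c9∈{3}] only 3 remains possible at r3c9. So r3c9=3.
Step 24. [r6c5∈{6}] only 6 remains possible at r6c5. So r6c5=6.
Step 25. [r7c2∈{9}] r7c2's peers cover all but 9, so r7c2=9.
Step 26. [r3c7∈{8}] r3c7 is down to just 8. So r3c7=8.
Step 27. [r2c4∈{3}] nothing but 3 survives at r2c4. So r2c4=3.
Step 28. [r9c3∈{4}] r9c3's peers cover all but 4 ⇒ r9c3=4.
Step 29. [r1c3∈{2}] r1c3's peers cover all but 2, so r1c3=2.
Step 30. [r5c6∈{8}] nothing but 8 survives at r5c6 ⇒ r5c6=8.
Step 31. [r6c2∈{1}] only 1 remains possible at r6c2. So r6c2=1.
Step 32. [r7c4∈{6}] r7c4 has the single candidate 6. So r7c4=6.
Step 33. [r1c7∈{5}] r1c7 is down to just 5, so r1c7=5.
Step 34. [r4c6∈{2}] r4c6 has the single candidate 2. So r4c6=2.
Step 35. [r7c9∈{5}] r7c9 has the single candidate 5, so r7c9=5.
Step 36. [r6c8∈{5}] r6c8 is down to just 5 ⇒ r6c8=5.
Step 37. [r4c9∈{4}] r4c9 has the single candidate 4 ⇒ r4c9=4.
Step 38. [r8c4∈{7}] only 7 remains possible at r8c4. So r8c4=7.
Step 39. [r9c4∈{1}] r9c4 has the single candidate 1 ⇒ r9c4=1.
Step 40. [r6c6∈{3}] r6c6 has the single candidate 3 ⇒ r6c6=3.
Step 41. [r5c8∈{7}] only 7 remains possible at r5c8 ⇒ r5c8=7.
Step 42. [r1c5∈{4}] only 4 remains possible at r1c5. So r1c5=4.
Step 43. [r1c2∈{7}] r1c2 is down to just 7. So r1c2=7.

Answer: 3 7 2 8 4 1 5 6 9 / 9 8 1 3 5 6 2 4 7 / 4 5 6 2 9 7 8 1 3 / 6 3 9 5 7 2 1 8 4 / 2 4 5 9 1 8 3 7 6 / 8 1 7 4 6 3 9 5 2 / 1 9 3 6 8 4 7 2 5 / 5 6 8 7 2 9 4 3 1 / 7 2 4 1 3 5 6 9 8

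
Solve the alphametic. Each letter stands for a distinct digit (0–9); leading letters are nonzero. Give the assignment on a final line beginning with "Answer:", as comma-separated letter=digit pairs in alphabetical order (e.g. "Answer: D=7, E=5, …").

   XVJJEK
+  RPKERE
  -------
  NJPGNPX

Step 1. [N] N is the leading digit of a 7-digit sum of two 6-digit numbers; the final carry is exactly 1, so N=1.
Step 2. [col 1: K + E ≡ X (mod 10)] K=3 is one option consistent with column 1 (K + E ≡ X (mod 10), carry-in 0) — take it ⇒ K=3.
Step 3. [col 1: K + E ≡ X (mod 10)] several values work for E in column 1 (K + E ≡ X (mod 10), carry-in 0); try E=4. So E=4.
Step 4. [col 1: K + E ≡ X (mod 10)] from column 1 (K=3, E=4, carry-in 0, digits 1,3,4 already taken and all letters distinct): X must equal 7. So X=7.
Step 5. [col 2: E + R ≡ P (mod 10)] P=2 is one option consistent with column 2 (E + R ≡ P (mod 10), carry-in 0) — take it. So P=2.
Step 6. [col 2: E + R ≡ P (mod 10)] column 2 reads E+R+carry(0)=P with E=4, P=2; with digits 1,2,3,4,7 already taken and all letters distinct, the only value for R is 8 ⇒ R=8.
Step 7. [col 3: J + E ≡ N (mod 10)] column 3: given E=4, N=1, carry-in 1, and digits 1,2,3,4,7,8 already taken and all letters distinct, J+E≡N (mod 10) forces J=6 ⇒ J=6.
Step 8. [col 4: J + K ≡ G (mod 10)] column 4 reads J+K+carry(1)=G with J=6, K=3; with digits 1,2,3,4,6,7,8 already taken and all letters distinct, the only value for G is 0, so G=0.
Step 9. [col 5: V + P ≡ P (mod 10)] column 5 reads V+P+carry(1)=P with P=2; with digits 0,1,2,3,4,6,7,8 already taken and all letters distinct, the only value for V is 9 ⇒ V=9.

Answer: E=4, G=0, J=6, K=3, N=1, P=2, R=8, V=9, X=7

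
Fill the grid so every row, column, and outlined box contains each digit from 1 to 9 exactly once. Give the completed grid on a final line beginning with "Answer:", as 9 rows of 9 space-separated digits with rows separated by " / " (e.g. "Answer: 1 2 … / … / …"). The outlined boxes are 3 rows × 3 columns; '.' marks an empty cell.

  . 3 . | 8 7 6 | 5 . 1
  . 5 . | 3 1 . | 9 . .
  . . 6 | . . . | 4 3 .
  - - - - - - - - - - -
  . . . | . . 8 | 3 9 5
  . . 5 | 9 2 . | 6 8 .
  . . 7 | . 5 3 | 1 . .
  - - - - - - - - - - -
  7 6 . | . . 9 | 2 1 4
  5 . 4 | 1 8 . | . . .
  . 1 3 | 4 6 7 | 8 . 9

Step 1. [r1c1∈{2,4,9}] row 1 places 4 nowhere but r1c1. So r1c1=4.
Step 2. [r3c4∈{2,5}] in col 4, 2 fits only at r3c4 ⇒ r3c4=2.
Step 3. [r1c8∈{2}] r1c8's peers cover all but 2 ⇒ r1c8=2.
Step 4. [r9c1∈{2}] nothing but 2 survives at r9c1. So r9c1=2.
Step 5. [r2c1∈{8}] r2c1's peers cover all but 8 ⇒ r2c1=8.
Step 6. [r3c1∈{1,9}] r3c1 is the only open cell in row 3 admitting 1. So r3c1=1.
Step 7. [r5c9∈{7}] nothing but 7 survives at r5c9, so r5c9=7.
Step 8. [r5c2∈{4}] nothing but 4 survives at r5c2, so r5c2=4.
Step 9. [r6c4∈{6}] r6c4 is down to just 6, so r6c4=6.
Step 10. [r2c9∈{6}] only 6 remains possible at r2c9. So r2c9=6.
Step 11. [r8c2∈{9}] nothing but 9 survives at r8c2 ⇒ r8c2=9.
Step 12. [r4c2∈{2}] only 2 remains possible at r4c2 ⇒ r4c2=2.
Step 13. [r8c7∈{7}] only 7 remains possible at r8c7, so r8c7=7.
Step 14. [r5c1∈{3}] only 3 remains possible at r5c1, so r5c1=3.
Step 15. [r1c3∈{9}] only 9 remains possible at r1c3. So r1c3=9.
Step 16. [r4c5∈{4}] only 4 remains possible at r4c5, so r4c5=4.
Step 17. [r9c8∈{5}] r9c8 has the single candidate 5, so r9c8=5.
Step 18. [r3c6∈{5}] r3c6 has the single candidate 5. So r3c6=5.
Step 19. [r3c5∈{9}] r3c5's peers cover all but 9 ⇒ r3c5=9.
Step 20. [r8c9∈{3}] r8c9 has the single candidate 3, so r8c9=3.
Step 21. [r4c4∈{7}] nothing but 7 survives at r4c4. So r4c4=7.
Step 22. [r4c3∈{1}] r4c3 is down to just 1. So r4c3=1.
Step 23. [r4c1∈{6}] nothing but 6 survives at r4c1 ⇒ r4c1=6.
Step 24. [r7c4∈{5}] r7c4's peers cover all but 5 ⇒ r7c4=5.
Step 25. [r6c9∈{2}] nothing but 2 survives at r6c9 ⇒ r6c9=2.
Step 26. [r3c9∈{8}] r3c9's peers cover all but 8 ⇒ r3c9=8.
Step 27. [r5c6∈{1}] only 1 remains possible at r5c6. So r5c6=1.
Step 28. [r8c6∈{2}] r8c6 has the single candidate 2. So r8c6=2.
Step 29. [r7c3∈{8}] r7c3 has the single candidate 8. So r7c3=8.
Step 30. [r2c3∈{2}] nothing but 2 survives at r2c3 ⇒ r2c3=2.
Step 31. [r7c5∈{3}] r7c5's peers cover all but 3 ⇒ r7c5=3.
Step 32. [r6c2∈{8}] r6c2 has the single candidate 8. So r6c2=8.
Step 33. [r2c6∈{4}] r2c6 is down to just 4 ⇒ r2c6=4.
Step 34. [r2c8∈{7}] r2c8 is down to just 7. So r2c8=7.
Step 35. [r8c8∈{6}] r8c8's peers cover all but 6. So r8c8=6.
Step 36. [r3c2∈{7}] only 7 remains possible at r3c2, so r3c2=7.
Step 37. [r6c8∈{4}] nothing but 4 survives at r6c8 ⇒ r6c8=4.
Step 38. [r6c1∈{9}] r6c1 is down to just 9 ⇒ r6c1=9.

Answer: 4 3 9 8 7 6 5 2 1 / 8 5 2 3 1 4 9 7 6 / 1 7 6 2 9 5 4 3 8 / 6 2 1 7 4 8 3 9 5 / 3 4 5 9 2 1 6 8 7 / 9 8 7 6 5 3 1 4 2 / 7 6 8 5 3 9 2 1 4 / 5 9 4 1 8 2 7 6 3 / 2 1 3 4 6 7 8 5 9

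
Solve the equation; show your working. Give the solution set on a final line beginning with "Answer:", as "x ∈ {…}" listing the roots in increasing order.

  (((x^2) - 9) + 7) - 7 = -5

Step 1. [(((x^2) - 9) + 7) - 7 = -5] peel the -7: add 7 from each side, so sub: ((x^2) - 9) + 7 = 2.
Step 2. [((x^2) - 9) + 7 = 2] peel the +7: subtract 7 from each side ⇒ sub: (x^2) - 9 = -5.
Step 3. [(x^2) - 9 = -5] -9 is outermost — add 9 both sides. So sub: x^2 = 4.
Step 4. [x^2 = 4] √ both sides: 4 ≥ 0 gives two branches. So sqrt: x = 2 or -2.

Answer: x ∈ {-2, 2}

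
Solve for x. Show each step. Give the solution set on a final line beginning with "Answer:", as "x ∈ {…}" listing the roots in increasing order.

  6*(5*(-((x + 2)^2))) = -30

Step 1. [6*(5*(-((x + 2)^2))) = -30] 6 out front; divide by 6, so div: 5*(-((x + 2)^2)) = -5.
Step 2. [5*(-((x + 2)^2)) = -5] LHS = 5·(…); ÷5 both sides. So div: -((x + 2)^2) = -1.
Step 3. [-((x + 2)^2) = -1] leading − — multiply by −1 ⇒ neg: (x + 2)^2 = 1.
Step 4. [(x + 2)^2 = 1] LHS squared, RHS 1 ≥ 0: apply √ (±) ⇒ sqrt: x + 2 = 1 or -1.
Step 5. [x + 2 = 1 or -1] subtract 2: x sits inside (… + 2) ⇒ sub: x = -1 or -3.

Answer: x ∈ {-3, -1}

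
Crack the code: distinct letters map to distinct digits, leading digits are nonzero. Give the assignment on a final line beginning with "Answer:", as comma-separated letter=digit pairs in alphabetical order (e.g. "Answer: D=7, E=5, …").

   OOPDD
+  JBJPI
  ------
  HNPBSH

Step 1. [col 1: D + I ≡ H (mod 10)] several values work for D in column 1 (D + I ≡ H (mod 10), carry-in 0); try D=8. So D=8.
Step 2. [col 1: D + I ≡ H (mod 10)] H=1 is one option consistent with column 1 (D + I ≡ H (mod 10), carry-in 0) — take it. So H=1.
Step 3. [col 1: D + I ≡ H (mod 10)] in column 1 we have D+I≡H with carry-in 0; given D=8, H=1 and digits 1,8 already taken and all letters distinct, that pins I to 3 ⇒ I=3.
Step 4. [col 2: D + P ≡ S (mod 10)] P=6 is one option consistent with column 2 (D + P ≡ S (mod 10), carry-in 1) — take it, so P=6.
Step 5. [col 2: D + P ≡ S (mod 10)] in column 2 we have D+P≡S with carry-in 1; given D=8, P=6 and digits 1,3,6,8 already taken and all letters distinct, that pins S to 5. So S=5.
Step 6. [col 3: P + J ≡ B (mod 10)] column 3 (P + J ≡ B (mod 10), carry-in 1) doesn't pin B yet; pick B=9 and continue ⇒ B=9.
Step 7. [col 3: P + J ≡ B (mod 10)] column 3 reads P+J+carry(1)=B with P=6, B=9; with digits 1,3,5,6,8,9 already taken and all letters distinct, the only value for J is 2 ⇒ J=2.
Step 8. [col 4: O + B ≡ P (mod 10)] column 4: given B=9, P=6, carry-in 0, and digits 1,2,3,5,6,8,9 already taken and all letters distinct, O+B≡P (mod 10) forces O=7. So O=7.
Step 9. [col 5: O + J ≡ N (mod 10)] column 5 reads O+J+carry(1)=N with O=7, J=2; with digits 1,2,3,5,6,7,8,9 already taken and all letters distinct, the only value for N is 0, so N=0.

Answer: B=9, D=8, H=1, I=3, J=2, N=0, O=7, P=6, S=5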